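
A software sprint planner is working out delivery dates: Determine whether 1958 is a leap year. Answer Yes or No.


Year: 1958
Divisible by 4? 1958 / 4 = 489.5 -> No
Not divisible by 4, so NOT a leap year

No


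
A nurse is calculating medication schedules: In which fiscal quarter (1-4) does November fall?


Month: November (month 11)
Q1: January-March (months 1-3)
Q2: April-June (months 4-6)
Q3: July-September (months 7-9)
Q4: October-December (months 10-12)
Month 11 falls in Q4

4


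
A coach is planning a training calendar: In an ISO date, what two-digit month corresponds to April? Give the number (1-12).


Calendar month order:
3. March
4. April <--
5. May
April is month number 4

4


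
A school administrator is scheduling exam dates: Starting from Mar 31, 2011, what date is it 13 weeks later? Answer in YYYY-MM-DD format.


Start: 2011-03-31
Weeks to add: 13
Convert to days: 13 x 7 = 91 days
Add 91 days to 2011-03-31
Result: 2011-06-30

2011-06-30


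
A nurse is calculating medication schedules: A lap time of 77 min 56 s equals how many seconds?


Minutes: 77
Seconds: 56
Convert minutes to seconds: 77 x 60 = 4620
Add remaining seconds: 4620 + 56 = 4676

4676


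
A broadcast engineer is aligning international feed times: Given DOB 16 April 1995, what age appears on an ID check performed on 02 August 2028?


Birth: 1995-04-16
Reference: 2028-08-02
Year difference: 2028 - 1995 = 33
Has birthday (04-16) occurred by 08-02? Yes
Age in full years: 33

33


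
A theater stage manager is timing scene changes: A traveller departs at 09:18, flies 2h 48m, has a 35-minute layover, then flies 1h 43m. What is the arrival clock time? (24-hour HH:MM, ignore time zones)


Depart: 09:18
Leg 1: +168 min -> 12:06
Layover: +35 min -> 12:41
Leg 2: +103 min -> 14:24
Total travel: 306 minutes = 5h 6m
Arrival: 14:24

14:24


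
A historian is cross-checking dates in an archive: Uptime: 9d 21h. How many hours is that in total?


Days: 9
Extra hours: 21
Hours per day: 24
Days to hours: 9 x 24 = 216
Total: 216 + 21 = 237

237


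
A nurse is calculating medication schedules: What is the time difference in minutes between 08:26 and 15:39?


Start time: 08:26 = 506 minutes from midnight
End time: 15:39 = 939 minutes from midnight
Difference: 939 - 506 = 433 minutes
That is 7 hours and 13 minutes

433


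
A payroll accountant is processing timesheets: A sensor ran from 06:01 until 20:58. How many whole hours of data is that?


Start: 06:01
End: 20:58
Hour difference: 20 - 6 = 14 hours
Minute difference: 58 - 1 = 57 minutes
Total minutes: 897
Complete hours: 897 / 60 = 14 (remainder 57)

14


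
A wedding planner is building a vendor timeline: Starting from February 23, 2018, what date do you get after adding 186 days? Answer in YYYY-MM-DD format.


Start: 2018-02-23
Adding 186 days
Days remaining in February: 5
After February: 181 days still to add
March 2018: 31 days, 150 remaining
April 2018: 30 days, 120 remaining
May 2018: 31 days, 89 remaining
June 2018: 30 days, 59 remaining
Result: 2018-08-28

2018-08-28


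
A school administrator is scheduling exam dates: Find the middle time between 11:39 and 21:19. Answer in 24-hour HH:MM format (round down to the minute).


Start time: 11:39 = 699 minutes from midnight
End time: 21:19 = 1279 minutes from midnight
Sum: 699 + 1279 = 1978
Midpoint: 1978 / 2 = 989 minutes
Convert: 989 / 60 = 16 hours, 29 minutes
Result: 16:29

16:29


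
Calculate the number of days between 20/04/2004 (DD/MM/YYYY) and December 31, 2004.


Start: April 20, 2004
End: December 31, 2004
Days left in April: 10
May: 31
June: 30
July: 31
August: 31
... plus remaining months
Sum of remaining months: 245
Total: 10 + 245 = 255

255


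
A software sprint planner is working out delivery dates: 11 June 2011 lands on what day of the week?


Date: 2011-06-11
January 1, 2011 is a Saturday
Day of year: 162
Offset from Jan 1: 161 days
161 mod 7 = 0
Result: Saturday

Saturday


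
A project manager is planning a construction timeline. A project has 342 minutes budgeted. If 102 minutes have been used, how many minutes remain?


Total budget: 342 minutes
Time used: 102 minutes
Remaining: 342 - 102 = 240 minutes
Percent used: 29.8%
Percent remaining: 70.2%

240


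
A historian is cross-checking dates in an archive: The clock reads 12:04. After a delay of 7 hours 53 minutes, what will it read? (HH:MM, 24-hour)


Start time: 12:04
Adding: 7 hours 53 minutes
Minutes: 4 + 53 = 57
Hours: 12 + 7 + 0 = 19
Result: 19:57

19:57


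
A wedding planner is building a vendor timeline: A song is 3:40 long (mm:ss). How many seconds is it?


Minutes: 3
Extra seconds: 40
Seconds per minute: 60
Minutes to seconds: 3 x 60 = 180
Total: 180 + 40 = 220

220


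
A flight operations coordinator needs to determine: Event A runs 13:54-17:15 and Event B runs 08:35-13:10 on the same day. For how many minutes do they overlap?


Interval A: [834, 1035] minutes from midnight
Interval B: [515, 790] minutes from midnight
Overlap start = max(834, 515) = 834
Overlap end = min(1035, 790) = 790
End <= start, so the intervals do not overlap: 0 minutes

0


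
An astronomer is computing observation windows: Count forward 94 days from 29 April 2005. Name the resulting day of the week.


Start: 2005-04-29 (Friday)
Step 1 - find target date: add 94 days
  2005-04-29 + 94 days = 2005-08-01
Step 2 - day of week:
  94 mod 7 = 3
  Friday + 3 days -> Monday
Result: Monday (2005-08-01)

Monday


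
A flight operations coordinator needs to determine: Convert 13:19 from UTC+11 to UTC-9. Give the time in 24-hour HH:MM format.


Local time: 13:19 at UTC+11 (offset 11h)
Target zone: UTC-9 (offset -9h)
Difference: -9 - (11) = -20 hours
Calculation: 13 + (-20) = -7
Wraparound: (-7) mod 24 = 17
Result: 17:19

17:19


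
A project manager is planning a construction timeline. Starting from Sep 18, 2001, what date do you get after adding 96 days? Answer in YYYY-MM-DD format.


Start: 2001-09-18
Adding 96 days
Days remaining in September: 12
After September: 84 days still to add
October 2001: 31 days, 53 remaining
November 2001: 30 days, 23 remaining
December 2001 has 31 days, need 23
Result: 2001-12-23

2001-12-23


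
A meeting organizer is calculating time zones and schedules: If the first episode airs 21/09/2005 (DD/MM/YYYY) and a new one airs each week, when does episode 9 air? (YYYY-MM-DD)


First occurrence: 2005-09-21 (occurrence 1)
Each occurrence is 7 days after the previous.
Occurrence 9 is 8 weeks after the first.
8 weeks = 56 days
2005-09-21 + 56 days = 2005-11-16

2005-11-16


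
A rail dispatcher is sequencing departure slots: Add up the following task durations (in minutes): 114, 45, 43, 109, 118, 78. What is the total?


Durations: 114, 45, 43, 109, 118, 78
Running sum: 114
+ 45 = 159
+ 43 = 202
+ 109 = 311
+ 118 = 429
+ 78 = 507
Total duration: 507 minutes
That is 8 hours and 27 minutes

507


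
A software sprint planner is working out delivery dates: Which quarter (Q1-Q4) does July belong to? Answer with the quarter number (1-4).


Month: July (month 7)
Q1: January-March (months 1-3)
Q2: April-June (months 4-6)
Q3: July-September (months 7-9)
Q4: October-December (months 10-12)
Month 7 falls in Q3

3


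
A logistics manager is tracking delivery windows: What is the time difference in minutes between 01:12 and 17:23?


Start time: 01:12 = 72 minutes from midnight
End time: 17:23 = 1043 minutes from midnight
Difference: 1043 - 72 = 971 minutes
That is 16 hours and 11 minutes

971


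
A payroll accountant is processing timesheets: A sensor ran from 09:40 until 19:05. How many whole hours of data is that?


Start: 09:40
End: 19:05
Hour difference: 19 - 9 = 10 hours
Minute difference: 5 - 40 = -35 minutes
Total minutes: 565
Complete hours: 565 / 60 = 9 (remainder 25)

9


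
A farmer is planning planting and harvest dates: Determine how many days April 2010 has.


Month: April
Year: 2010
April is a 30-day month
Total: 30 days

30


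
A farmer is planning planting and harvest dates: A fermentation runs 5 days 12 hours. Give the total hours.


Days: 5
Extra hours: 12
Hours per day: 24
Days to hours: 5 x 24 = 120
Total: 120 + 12 = 132

132


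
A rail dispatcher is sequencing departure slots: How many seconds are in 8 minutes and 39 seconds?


Minutes: 8
Seconds: 39
Convert minutes to seconds: 8 x 60 = 480
Add remaining seconds: 480 + 39 = 519

519


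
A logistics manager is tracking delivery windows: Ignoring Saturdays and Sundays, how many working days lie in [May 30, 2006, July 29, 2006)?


Start: 2006-05-30 (Tuesday)
End (exclusive): 2006-07-29 (Saturday)
Total calendar days: 60
Full weeks: 60 // 7 = 8 -> 40 weekdays
Remaining 4 days starting on Tuesday:
  Tue(w), Wed(w), Thu(w), Fri(w) -> 4 weekdays
Total business days: 40 + 4 = 44

44


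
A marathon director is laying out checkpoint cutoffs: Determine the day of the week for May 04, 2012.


Date: 2012-05-04
January 1, 2012 is a Sunday
Day of year: 125
Offset from Jan 1: 124 days
124 mod 7 = 5
Result: Friday

Friday


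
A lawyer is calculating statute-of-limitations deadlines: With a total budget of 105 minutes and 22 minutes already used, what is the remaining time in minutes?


Total budget: 105 minutes
Time used: 22 minutes
Remaining: 105 - 22 = 83 minutes
Percent used: 21.0%
Percent remaining: 79.0%

83


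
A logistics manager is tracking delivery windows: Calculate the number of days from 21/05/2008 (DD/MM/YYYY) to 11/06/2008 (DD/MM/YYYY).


Start date: 2008-05-21
End date: 2008-06-11
May 2008: +11 days
Jun 2008: +10 days
Total: 21 days

21


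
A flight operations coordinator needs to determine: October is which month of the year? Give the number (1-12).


Calendar month order:
9. September
10. October <--
11. November
October is month number 10

10


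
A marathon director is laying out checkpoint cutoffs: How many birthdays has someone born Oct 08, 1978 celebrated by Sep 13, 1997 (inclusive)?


Birth: 1978-10-08
Reference: 1997-09-13
Year difference: 1997 - 1978 = 19
Has birthday (10-08) occurred by 09-13? No
Birthday not yet reached this year -> subtract 1
Age in full years: 18

18


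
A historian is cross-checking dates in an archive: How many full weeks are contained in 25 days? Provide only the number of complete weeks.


Total days: 25
Days per week: 7
Division: 25 / 7 = 3 remainder 4
Complete weeks: 3
Remaining days: 4

3


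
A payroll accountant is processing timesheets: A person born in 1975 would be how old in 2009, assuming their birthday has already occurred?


Birth year: 1975
Current year: 2009
Age = current year - birth year
Age = 2009 - 1975 = 34

34


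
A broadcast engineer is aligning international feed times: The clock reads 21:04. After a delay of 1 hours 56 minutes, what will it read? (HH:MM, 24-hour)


Start time: 21:04
Adding: 1 hours 56 minutes
Minutes: 4 + 56 = 60
Minute overflow: 60 >= 60, so carry 1 hour, minutes = 0
Hours: 21 + 1 + 1 = 23
Result: 23:00

23:00


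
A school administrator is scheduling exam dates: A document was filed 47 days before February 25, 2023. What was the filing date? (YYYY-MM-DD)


Start: 2023-02-25
Subtracting 47 days
Days already passed in February: 25
After going back through February: 22 more days to subtract
January 2023 has 31 days, need 22
Result: 2023-01-09

2023-01-09


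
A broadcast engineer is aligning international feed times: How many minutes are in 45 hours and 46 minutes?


Hours: 45
Minutes: 46
Convert hours to minutes: 45 x 60 = 2700
Add remaining minutes: 2700 + 46 = 2746

2746


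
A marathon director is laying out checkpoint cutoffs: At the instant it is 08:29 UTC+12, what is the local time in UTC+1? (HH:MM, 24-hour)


Local time: 08:29 at UTC+12 (offset 12h)
Target zone: UTC+1 (offset 1h)
Difference: 1 - (12) = -11 hours
Calculation: 8 + (-11) = -3
Wraparound: (-3) mod 24 = 21
Result: 21:29

21:29


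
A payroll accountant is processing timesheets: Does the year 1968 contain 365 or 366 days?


Year: 1968
Check leap year rules:
Divisible by 4? Yes
Divisible by 100? No
1968 is a leap year
Days: 366

366


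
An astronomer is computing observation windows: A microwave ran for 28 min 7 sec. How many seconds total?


Minutes: 28
Extra seconds: 7
Seconds per minute: 60
Minutes to seconds: 28 x 60 = 1680
Total: 1680 + 7 = 1687

1687


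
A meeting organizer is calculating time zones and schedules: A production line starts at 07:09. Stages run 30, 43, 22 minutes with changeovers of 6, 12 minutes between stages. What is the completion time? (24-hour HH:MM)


Start: 07:09 = 429 min from midnight
  after task 1 (30 min): 07:39
  after break (6 min): 07:45
  after task 2 (43 min): 08:28
  after break (12 min): 08:40
  after task 3 (22 min): 09:02
Total elapsed: 113 minutes
End time: 09:02

09:02


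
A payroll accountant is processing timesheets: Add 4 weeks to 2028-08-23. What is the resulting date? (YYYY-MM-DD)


Start: 2028-08-23
Weeks to add: 4
Convert to days: 4 x 7 = 28 days
Add 28 days to 2028-08-23
Result: 2028-09-20

2028-09-20


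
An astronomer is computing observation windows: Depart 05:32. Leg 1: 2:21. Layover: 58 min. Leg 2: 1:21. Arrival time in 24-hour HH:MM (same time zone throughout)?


Depart: 05:32
Leg 1: +141 min -> 07:53
Layover: +58 min -> 08:51
Leg 2: +81 min -> 10:12
Total travel: 280 minutes = 4h 40m
Arrival: 10:12

10:12


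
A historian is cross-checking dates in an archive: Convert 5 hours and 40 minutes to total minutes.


Hours: 5
Extra minutes: 40
Minutes per hour: 60
Hours to minutes: 5 x 60 = 300
Total: 300 + 40 = 340

340


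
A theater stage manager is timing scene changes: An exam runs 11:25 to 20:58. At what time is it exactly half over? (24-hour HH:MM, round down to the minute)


Start time: 11:25 = 685 minutes from midnight
End time: 20:58 = 1258 minutes from midnight
Sum: 685 + 1258 = 1943
Midpoint: 1943 / 2 = 971 minutes
Convert: 971 / 60 = 16 hours, 11 minutes
Result: 16:11

16:11


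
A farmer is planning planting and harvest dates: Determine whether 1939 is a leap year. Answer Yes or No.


Year: 1939
Divisible by 4? 1939 / 4 = 484.75 -> No
Not divisible by 4, so NOT a leap year

No


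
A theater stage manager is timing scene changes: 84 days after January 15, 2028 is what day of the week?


Start: 2028-01-15 (Saturday)
Step 1 - find target date: add 84 days
  2028-01-15 + 84 days = 2028-04-08
Step 2 - day of week:
  84 mod 7 = 0
  Saturday + 0 days -> Saturday
Result: Saturday (2028-04-08)

Saturday


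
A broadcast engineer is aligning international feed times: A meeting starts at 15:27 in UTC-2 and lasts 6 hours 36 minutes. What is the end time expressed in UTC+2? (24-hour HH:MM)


Start: 15:27 in UTC-2
Step 1 - add duration:
  minutes: 27 + 36 = 63 (carry 1h)
  hours: 15 + 6 + 1 = 22
  end in UTC-2: 22:03
Step 2 - convert UTC-2 -> UTC+2:
  offset difference: 2 - (-2) = 4 hours
  22 + (4) = 26 -> mod 24 = 2
Result: 02:03 in UTC+2

02:03


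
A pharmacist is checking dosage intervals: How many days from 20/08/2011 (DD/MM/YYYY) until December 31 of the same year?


Start: August 20, 2011
End: December 31, 2011
Days left in August: 11
September: 30
October: 31
November: 30
December: 31
Sum of remaining months: 122
Total: 11 + 122 = 133

133


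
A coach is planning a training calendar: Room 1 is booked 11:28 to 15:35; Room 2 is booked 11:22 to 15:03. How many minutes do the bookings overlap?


Interval A: [688, 935] minutes from midnight
Interval B: [682, 903] minutes from midnight
Overlap start = max(688, 682) = 688
Overlap end = min(935, 903) = 903
Overlap = 903 - 688 = 215 minutes

215


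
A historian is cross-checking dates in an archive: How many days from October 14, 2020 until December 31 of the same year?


Start: October 14, 2020
End: December 31, 2020
Days left in October: 17
November: 30
December: 31
Sum of remaining months: 61
Total: 17 + 61 = 78

78


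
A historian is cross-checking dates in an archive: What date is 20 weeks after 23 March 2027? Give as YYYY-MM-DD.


Start: 2027-03-23
Weeks to add: 20
Convert to days: 20 x 7 = 140 days
Add 140 days to 2027-03-23
Result: 2027-08-10

2027-08-10


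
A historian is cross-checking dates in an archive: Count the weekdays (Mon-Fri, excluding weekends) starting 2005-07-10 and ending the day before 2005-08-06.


Start: 2005-07-10 (Sunday)
End (exclusive): 2005-08-06 (Saturday)
Total calendar days: 27
Full weeks: 27 // 7 = 3 -> 15 weekdays
Remaining 6 days starting on Sunday:
  Sun(-), Mon(w), Tue(w), Wed(w), Thu(w), Fri(w) -> 5 weekdays
Total business days: 15 + 5 = 20

20


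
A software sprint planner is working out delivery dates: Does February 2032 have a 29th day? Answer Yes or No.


Year: 2032
Divisible by 4? 2032 / 4 = 508.0 -> Yes
Divisible by 100? 2032 / 100 = 20.32 -> No
Divisible by 4 but not 100, so it IS a leap year

Yes


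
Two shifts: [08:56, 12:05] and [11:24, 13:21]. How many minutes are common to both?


Interval A: [536, 725] minutes from midnight
Interval B: [684, 801] minutes from midnight
Overlap start = max(536, 684) = 684
Overlap end = min(725, 801) = 725
Overlap = 725 - 684 = 41 minutes

41


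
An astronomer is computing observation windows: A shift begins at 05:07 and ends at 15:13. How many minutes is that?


Start time: 05:07 = 307 minutes from midnight
End time: 15:13 = 913 minutes from midnight
Difference: 913 - 307 = 606 minutes
That is 10 hours and 6 minutes

606


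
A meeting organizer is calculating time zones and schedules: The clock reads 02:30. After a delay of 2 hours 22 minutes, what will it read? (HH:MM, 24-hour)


Start time: 02:30
Adding: 2 hours 22 minutes
Minutes: 30 + 22 = 52
Hours: 2 + 2 + 0 = 4
Result: 04:52

04:52


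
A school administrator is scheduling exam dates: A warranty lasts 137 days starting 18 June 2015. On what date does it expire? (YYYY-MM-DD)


Start: 2015-06-18
Adding 137 days
Days remaining in June: 12
After June: 125 days still to add
July 2015: 31 days, 94 remaining
August 2015: 31 days, 63 remaining
September 2015: 30 days, 33 remaining
October 2015: 31 days, 2 remaining
Result: 2015-11-02

2015-11-02


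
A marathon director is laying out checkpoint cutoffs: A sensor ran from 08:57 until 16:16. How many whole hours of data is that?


Start: 08:57
End: 16:16
Hour difference: 16 - 8 = 8 hours
Minute difference: 16 - 57 = -41 minutes
Total minutes: 439
Complete hours: 439 / 60 = 7 (remainder 19)

7


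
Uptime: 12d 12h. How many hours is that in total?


Days: 12
Extra hours: 12
Hours per day: 24
Days to hours: 12 x 24 = 288
Total: 288 + 12 = 300

300


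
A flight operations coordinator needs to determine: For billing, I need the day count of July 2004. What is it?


Month: July
Year: 2004
July is a 31-day month
Total: 31 days

31


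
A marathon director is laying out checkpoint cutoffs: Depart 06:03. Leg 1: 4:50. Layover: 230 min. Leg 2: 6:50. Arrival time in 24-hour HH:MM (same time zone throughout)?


Depart: 06:03
Leg 1: +290 min -> 10:53
Layover: +230 min -> 14:43
Leg 2: +410 min -> 21:33
Total travel: 930 minutes = 15h 30m
Arrival: 21:33

21:33


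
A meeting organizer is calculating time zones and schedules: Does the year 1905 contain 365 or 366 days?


Year: 1905
Check leap year rules:
Divisible by 4? No
1905 is not a leap year
Days: 365

365


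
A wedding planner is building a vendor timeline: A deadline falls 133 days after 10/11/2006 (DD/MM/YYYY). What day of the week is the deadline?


Start: 2006-11-10 (Friday)
Step 1 - find target date: add 133 days
  2006-11-10 + 133 days = 2007-03-23
Step 2 - day of week:
  133 mod 7 = 0
  Friday + 0 days -> Friday
Result: Friday (2007-03-23)

Friday


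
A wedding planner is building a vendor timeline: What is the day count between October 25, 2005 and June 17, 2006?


Start date: 2005-10-25
End date: 2006-06-17
Oct 2005: +7 days
Nov 2005: +30 days
Dec 2005: +31 days
... (6 more months)
Total: 235 days

235


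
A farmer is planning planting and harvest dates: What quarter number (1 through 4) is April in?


Month: April (month 4)
Q1: January-March (months 1-3)
Q2: April-June (months 4-6)
Q3: July-September (months 7-9)
Q4: October-December (months 10-12)
Month 4 falls in Q2

2


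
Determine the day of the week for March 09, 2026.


Date: 2026-03-09
January 1, 2026 is a Thursday
Day of year: 68
Offset from Jan 1: 67 days
67 mod 7 = 4
Result: Monday

Monday


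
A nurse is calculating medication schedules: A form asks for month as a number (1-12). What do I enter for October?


Calendar month order:
9. September
10. October <--
11. November
October is month number 10

10


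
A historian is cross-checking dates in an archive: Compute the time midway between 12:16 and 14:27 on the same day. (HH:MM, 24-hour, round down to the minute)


Start time: 12:16 = 736 minutes from midnight
End time: 14:27 = 867 minutes from midnight
Sum: 736 + 867 = 1603
Midpoint: 1603 / 2 = 801 minutes
Convert: 801 / 60 = 13 hours, 21 minutes
Result: 13:21

13:21


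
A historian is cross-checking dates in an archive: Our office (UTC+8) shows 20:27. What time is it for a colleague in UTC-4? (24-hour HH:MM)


Local time: 20:27 at UTC+8 (offset 8h)
Target zone: UTC-4 (offset -4h)
Difference: -4 - (8) = -12 hours
Calculation: 20 + (-12) = 8
Result: 08:27

08:27


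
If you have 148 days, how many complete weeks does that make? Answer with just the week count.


Total days: 148
Days per week: 7
Division: 148 / 7 = 21 remainder 1
Complete weeks: 21
Remaining days: 1

21


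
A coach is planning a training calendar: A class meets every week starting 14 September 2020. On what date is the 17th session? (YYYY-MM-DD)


First occurrence: 2020-09-14 (occurrence 1)
Each occurrence is 7 days after the previous.
Occurrence 17 is 16 weeks after the first.
16 weeks = 112 days
2020-09-14 + 112 days = 2021-01-04

2021-01-04


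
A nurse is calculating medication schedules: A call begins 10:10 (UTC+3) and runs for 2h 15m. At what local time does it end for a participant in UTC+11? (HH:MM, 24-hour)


Start: 10:10 in UTC+3
Step 1 - add duration:
  minutes: 10 + 15 = 25
  hours: 10 + 2 + 0 = 12
  end in UTC+3: 12:25
Step 2 - convert UTC+3 -> UTC+11:
  offset difference: 11 - (3) = 8 hours
  12 + (8) = 20 -> mod 24 = 20
Result: 20:25 in UTC+11

20:25


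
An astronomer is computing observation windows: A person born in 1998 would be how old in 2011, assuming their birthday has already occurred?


Birth year: 1998
Current year: 2011
Age = current year - birth year
Age = 2011 - 1998 = 13

13


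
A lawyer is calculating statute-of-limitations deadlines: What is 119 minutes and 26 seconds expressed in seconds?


Minutes: 119
Extra seconds: 26
Seconds per minute: 60
Minutes to seconds: 119 x 60 = 7140
Total: 7140 + 26 = 7166

7166


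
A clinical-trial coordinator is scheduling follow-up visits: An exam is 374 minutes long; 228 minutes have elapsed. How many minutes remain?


Total budget: 374 minutes
Time used: 228 minutes
Remaining: 374 - 228 = 146 minutes
Percent used: 61.0%
Percent remaining: 39.0%

146


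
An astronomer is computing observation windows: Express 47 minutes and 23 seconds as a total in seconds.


Minutes: 47
Seconds: 23
Convert minutes to seconds: 47 x 60 = 2820
Add remaining seconds: 2820 + 23 = 2843

2843


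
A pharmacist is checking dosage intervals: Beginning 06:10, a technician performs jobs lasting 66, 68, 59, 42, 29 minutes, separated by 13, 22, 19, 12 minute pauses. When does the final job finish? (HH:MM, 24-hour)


Start: 06:10 = 370 min from midnight
  after task 1 (66 min): 07:16
  after break (13 min): 07:29
  after task 2 (68 min): 08:37
  after break (22 min): 08:59
  after task 3 (59 min): 09:58
  after break (19 min): 10:17
  after task 4 (42 min): 10:59
  after break (12 min): 11:11
  after task 5 (29 min): 11:40
Total elapsed: 330 minutes
End time: 11:40

11:40


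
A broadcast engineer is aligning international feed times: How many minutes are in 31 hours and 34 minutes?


Hours: 31
Minutes: 34
Convert hours to minutes: 31 x 60 = 1860
Add remaining minutes: 1860 + 34 = 1894

1894


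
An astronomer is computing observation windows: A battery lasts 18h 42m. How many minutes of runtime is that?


Hours: 18
Extra minutes: 42
Minutes per hour: 60
Hours to minutes: 18 x 60 = 1080
Total: 1080 + 42 = 1122

1122


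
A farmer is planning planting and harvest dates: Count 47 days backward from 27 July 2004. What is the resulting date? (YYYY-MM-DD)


Start: 2004-07-27
Subtracting 47 days
Days already passed in July: 27
After going back through July: 20 more days to subtract
June 2004 has 30 days, need 20
Result: 2004-06-10

2004-06-10


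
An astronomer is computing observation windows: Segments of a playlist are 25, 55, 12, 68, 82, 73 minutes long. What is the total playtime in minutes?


Durations: 25, 55, 12, 68, 82, 73
Running sum: 25
+ 55 = 80
+ 12 = 92
+ 68 = 160
+ 82 = 242
+ 73 = 315
Total duration: 315 minutes
That is 5 hours and 15 minutes

315


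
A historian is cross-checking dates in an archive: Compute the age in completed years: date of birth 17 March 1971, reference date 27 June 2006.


Birth: 1971-03-17
Reference: 2006-06-27
Year difference: 2006 - 1971 = 35
Has birthday (03-17) occurred by 06-27? Yes
Age in full years: 35

35


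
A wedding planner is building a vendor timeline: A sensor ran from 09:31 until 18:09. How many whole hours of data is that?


Start: 09:31
End: 18:09
Hour difference: 18 - 9 = 9 hours
Minute difference: 9 - 31 = -22 minutes
Total minutes: 518
Complete hours: 518 / 60 = 8 (remainder 38)

8


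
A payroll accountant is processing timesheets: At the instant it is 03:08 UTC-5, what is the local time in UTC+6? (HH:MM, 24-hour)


Local time: 03:08 at UTC-5 (offset -5h)
Target zone: UTC+6 (offset 6h)
Difference: 6 - (-5) = 11 hours
Calculation: 3 + (11) = 14
Result: 14:08

14:08


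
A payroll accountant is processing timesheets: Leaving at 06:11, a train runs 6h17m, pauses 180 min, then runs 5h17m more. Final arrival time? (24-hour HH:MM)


Depart: 06:11
Leg 1: +377 min -> 12:28
Layover: +180 min -> 15:28
Leg 2: +317 min -> 20:45
Total travel: 874 minutes = 14h 34m
Arrival: 20:45

20:45


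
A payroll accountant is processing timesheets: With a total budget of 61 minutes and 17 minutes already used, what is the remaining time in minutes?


Total budget: 61 minutes
Time used: 17 minutes
Remaining: 61 - 17 = 44 minutes
Percent used: 27.9%
Percent remaining: 72.1%

44


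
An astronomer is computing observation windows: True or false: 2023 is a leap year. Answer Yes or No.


Year: 2023
Divisible by 4? 2023 / 4 = 505.75 -> No
Not divisible by 4, so NOT a leap year

No


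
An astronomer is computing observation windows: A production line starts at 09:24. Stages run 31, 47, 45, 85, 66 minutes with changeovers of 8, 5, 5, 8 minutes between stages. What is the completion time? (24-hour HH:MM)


Start: 09:24 = 564 min from midnight
  after task 1 (31 min): 09:55
  after break (8 min): 10:03
  after task 2 (47 min): 10:50
  after break (5 min): 10:55
  after task 3 (45 min): 11:40
  after break (5 min): 11:45
  after task 4 (85 min): 13:10
  after break (8 min): 13:18
  after task 5 (66 min): 14:24
Total elapsed: 300 minutes
End time: 14:24

14:24


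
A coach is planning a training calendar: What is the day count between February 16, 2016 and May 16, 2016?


Start date: 2016-02-16
End date: 2016-05-16
Feb 2016: +14 days
Mar 2016: +31 days
Apr 2016: +30 days
May 2016: +15 days
Total: 90 days

90


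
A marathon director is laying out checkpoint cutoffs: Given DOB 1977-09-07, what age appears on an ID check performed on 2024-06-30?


Birth: 1977-09-07
Reference: 2024-06-30
Year difference: 2024 - 1977 = 47
Has birthday (09-07) occurred by 06-30? No
Birthday not yet reached this year -> subtract 1
Age in full years: 46

46


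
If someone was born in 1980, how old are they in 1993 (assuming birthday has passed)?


Birth year: 1980
Current year: 1993
Age = current year - birth year
Age = 1993 - 1980 = 13

13


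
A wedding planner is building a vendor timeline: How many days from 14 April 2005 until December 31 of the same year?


Start: April 14, 2005
End: December 31, 2005
Days left in April: 16
May: 31
June: 30
July: 31
August: 31
... plus remaining months
Sum of remaining months: 245
Total: 16 + 245 = 261

261


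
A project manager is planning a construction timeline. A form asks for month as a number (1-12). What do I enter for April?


Calendar month order:
3. March
4. April <--
5. May
April is month number 4

4


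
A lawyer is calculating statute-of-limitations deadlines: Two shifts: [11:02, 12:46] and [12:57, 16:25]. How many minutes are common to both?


Interval A: [662, 766] minutes from midnight
Interval B: [777, 985] minutes from midnight
Overlap start = max(662, 777) = 777
Overlap end = min(766, 985) = 766
End <= start, so the intervals do not overlap: 0 minutes

0


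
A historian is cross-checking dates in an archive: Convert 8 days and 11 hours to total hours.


Days: 8
Extra hours: 11
Hours per day: 24
Days to hours: 8 x 24 = 192
Total: 192 + 11 = 203

203


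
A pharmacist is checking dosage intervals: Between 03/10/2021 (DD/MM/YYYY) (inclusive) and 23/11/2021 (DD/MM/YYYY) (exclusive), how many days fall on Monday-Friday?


Start: 2021-10-03 (Sunday)
End (exclusive): 2021-11-23 (Tuesday)
Total calendar days: 51
Full weeks: 51 // 7 = 7 -> 35 weekdays
Remaining 2 days starting on Sunday:
  Sun(-), Mon(w) -> 1 weekdays
Total business days: 35 + 1 = 36

36


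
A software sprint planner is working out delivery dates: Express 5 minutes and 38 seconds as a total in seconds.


Minutes: 5
Seconds: 38
Convert minutes to seconds: 5 x 60 = 300
Add remaining seconds: 300 + 38 = 338

338


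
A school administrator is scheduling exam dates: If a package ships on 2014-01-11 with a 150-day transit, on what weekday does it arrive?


Start: 2014-01-11 (Saturday)
Step 1 - find target date: add 150 days
  2014-01-11 + 150 days = 2014-06-10
Step 2 - day of week:
  150 mod 7 = 3
  Saturday + 3 days -> Tuesday
Result: Tuesday (2014-06-10)

Tuesday


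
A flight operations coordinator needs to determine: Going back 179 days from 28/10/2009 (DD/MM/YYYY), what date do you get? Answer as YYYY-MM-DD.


Start: 2009-10-28
Subtracting 179 days
Days already passed in October: 28
After going back through October: 151 more days to subtract
September 2009: 30 days, 121 remaining
August 2009: 31 days, 90 remaining
July 2009: 31 days, 59 remaining
June 2009: 30 days, 29 remaining
Result: 2009-05-02

2009-05-02


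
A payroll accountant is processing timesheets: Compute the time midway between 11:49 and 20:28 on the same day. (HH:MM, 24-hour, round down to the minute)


Start time: 11:49 = 709 minutes from midnight
End time: 20:28 = 1228 minutes from midnight
Sum: 709 + 1228 = 1937
Midpoint: 1937 / 2 = 968 minutes
Convert: 968 / 60 = 16 hours, 8 minutes
Result: 16:08

16:08


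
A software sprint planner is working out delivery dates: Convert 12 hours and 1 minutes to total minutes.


Hours: 12
Minutes: 1
Convert hours to minutes: 12 x 60 = 720
Add remaining minutes: 720 + 1 = 721

721


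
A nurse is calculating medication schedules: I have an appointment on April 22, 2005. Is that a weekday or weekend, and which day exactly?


Date: 2005-04-22
January 1, 2005 is a Saturday
Day of year: 112
Offset from Jan 1: 111 days
111 mod 7 = 6
Result: Friday

Friday


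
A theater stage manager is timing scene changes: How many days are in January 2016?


Month: January
Year: 2016
January is a 31-day month
Total: 31 days

31


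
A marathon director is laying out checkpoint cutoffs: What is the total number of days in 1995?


Year: 1995
Check leap year rules:
Divisible by 4? No
1995 is not a leap year
Days: 365

365


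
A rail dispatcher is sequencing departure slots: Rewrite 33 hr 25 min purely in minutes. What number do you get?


Hours: 33
Extra minutes: 25
Minutes per hour: 60
Hours to minutes: 33 x 60 = 1980
Total: 1980 + 25 = 2005

2005


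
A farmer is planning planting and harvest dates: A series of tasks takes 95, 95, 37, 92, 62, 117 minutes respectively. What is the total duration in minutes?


Durations: 95, 95, 37, 92, 62, 117
Running sum: 95
+ 95 = 190
+ 37 = 227
+ 92 = 319
+ 62 = 381
+ 117 = 498
Total duration: 498 minutes
That is 8 hours and 18 minutes

498


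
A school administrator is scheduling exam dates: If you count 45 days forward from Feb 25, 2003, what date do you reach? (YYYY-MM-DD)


Start: 2003-02-25
Adding 45 days
Days remaining in February: 3
After February: 42 days still to add
March 2003: 31 days, 11 remaining
April 2003 has 30 days, need 11
Result: 2003-04-11

2003-04-11


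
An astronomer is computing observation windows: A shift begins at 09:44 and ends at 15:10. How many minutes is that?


Start time: 09:44 = 584 minutes from midnight
End time: 15:10 = 910 minutes from midnight
Difference: 910 - 584 = 326 minutes
That is 5 hours and 26 minutes

326


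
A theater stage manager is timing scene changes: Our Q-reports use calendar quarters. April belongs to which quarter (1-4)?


Month: April (month 4)
Q1: January-March (months 1-3)
Q2: April-June (months 4-6)
Q3: July-September (months 7-9)
Q4: October-December (months 10-12)
Month 4 falls in Q2

2


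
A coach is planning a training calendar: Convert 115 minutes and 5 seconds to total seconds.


Minutes: 115
Extra seconds: 5
Seconds per minute: 60
Minutes to seconds: 115 x 60 = 6900
Total: 6900 + 5 = 6905

6905


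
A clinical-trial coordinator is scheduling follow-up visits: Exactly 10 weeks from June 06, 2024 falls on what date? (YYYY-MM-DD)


Start: 2024-06-06
Weeks to add: 10
Convert to days: 10 x 7 = 70 days
Add 70 days to 2024-06-06
Result: 2024-08-15

2024-08-15


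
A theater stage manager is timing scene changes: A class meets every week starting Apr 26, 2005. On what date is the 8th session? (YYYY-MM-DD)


First occurrence: 2005-04-26 (occurrence 1)
Each occurrence is 7 days after the previous.
Occurrence 8 is 7 weeks after the first.
7 weeks = 49 days
2005-04-26 + 49 days = 2005-06-14

2005-06-14


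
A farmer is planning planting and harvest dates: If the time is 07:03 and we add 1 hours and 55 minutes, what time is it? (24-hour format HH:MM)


Start time: 07:03
Adding: 1 hours 55 minutes
Minutes: 3 + 55 = 58
Hours: 7 + 1 + 0 = 8
Result: 08:58

08:58


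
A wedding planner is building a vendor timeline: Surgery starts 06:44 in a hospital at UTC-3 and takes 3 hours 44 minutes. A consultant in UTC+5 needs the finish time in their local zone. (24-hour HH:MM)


Start: 06:44 in UTC-3
Step 1 - add duration:
  minutes: 44 + 44 = 88 (carry 1h)
  hours: 6 + 3 + 1 = 10
  end in UTC-3: 10:28
Step 2 - convert UTC-3 -> UTC+5:
  offset difference: 5 - (-3) = 8 hours
  10 + (8) = 18 -> mod 24 = 18
Result: 18:28 in UTC+5

18:28


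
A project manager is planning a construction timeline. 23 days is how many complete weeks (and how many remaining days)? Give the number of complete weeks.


Total days: 23
Days per week: 7
Division: 23 / 7 = 3 remainder 2
Complete weeks: 3
Remaining days: 2

3


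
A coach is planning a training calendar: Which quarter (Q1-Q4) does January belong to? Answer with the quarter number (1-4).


Month: January (month 1)
Q1: January-March (months 1-3)
Q2: April-June (months 4-6)
Q3: July-September (months 7-9)
Q4: October-December (months 10-12)
Month 1 falls in Q1

1


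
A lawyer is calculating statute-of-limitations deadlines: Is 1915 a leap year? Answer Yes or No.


Year: 1915
Divisible by 4? 1915 / 4 = 478.75 -> No
Not divisible by 4, so NOT a leap year

No


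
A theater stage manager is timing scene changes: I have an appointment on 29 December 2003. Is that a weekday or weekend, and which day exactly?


Date: 2003-12-29
January 1, 2003 is a Wednesday
Day of year: 363
Offset from Jan 1: 362 days
362 mod 7 = 5
Result: Monday

Monday


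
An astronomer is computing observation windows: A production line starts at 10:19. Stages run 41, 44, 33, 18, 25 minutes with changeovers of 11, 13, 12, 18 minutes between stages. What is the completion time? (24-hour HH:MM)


Start: 10:19 = 619 min from midnight
  after task 1 (41 min): 11:00
  after break (11 min): 11:11
  after task 2 (44 min): 11:55
  after break (13 min): 12:08
  after task 3 (33 min): 12:41
  after break (12 min): 12:53
  after task 4 (18 min): 13:11
  after break (18 min): 13:29
  after task 5 (25 min): 13:54
Total elapsed: 215 minutes
End time: 13:54

13:54


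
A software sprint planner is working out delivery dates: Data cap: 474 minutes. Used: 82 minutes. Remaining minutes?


Total budget: 474 minutes
Time used: 82 minutes
Remaining: 474 - 82 = 392 minutes
Percent used: 17.3%
Percent remaining: 82.7%

392


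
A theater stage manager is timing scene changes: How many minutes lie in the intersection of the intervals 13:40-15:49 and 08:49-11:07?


Interval A: [820, 949] minutes from midnight
Interval B: [529, 667] minutes from midnight
Overlap start = max(820, 529) = 820
Overlap end = min(949, 667) = 667
End <= start, so the intervals do not overlap: 0 minutes

0


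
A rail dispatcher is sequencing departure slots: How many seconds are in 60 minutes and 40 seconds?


Minutes: 60
Extra seconds: 40
Seconds per minute: 60
Minutes to seconds: 60 x 60 = 3600
Total: 3600 + 40 = 3640

3640


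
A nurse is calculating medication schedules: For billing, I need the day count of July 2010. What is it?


Month: July
Year: 2010
July is a 31-day month
Total: 31 days

31


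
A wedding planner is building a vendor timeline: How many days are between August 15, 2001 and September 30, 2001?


Start date: 2001-08-15
End date: 2001-09-30
Aug 2001: +17 days
Sep 2001: +29 days
Total: 46 days

46


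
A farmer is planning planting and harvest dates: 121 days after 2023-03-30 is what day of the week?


Start: 2023-03-30 (Thursday)
Step 1 - find target date: add 121 days
  2023-03-30 + 121 days = 2023-07-29
Step 2 - day of week:
  121 mod 7 = 2
  Thursday + 2 days -> Saturday
Result: Saturday (2023-07-29)

Saturday


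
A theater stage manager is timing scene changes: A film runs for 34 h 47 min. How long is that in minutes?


Hours: 34
Minutes: 47
Convert hours to minutes: 34 x 60 = 2040
Add remaining minutes: 2040 + 47 = 2087

2087


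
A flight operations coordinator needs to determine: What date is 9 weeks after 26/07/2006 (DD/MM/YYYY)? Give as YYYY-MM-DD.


Start: 2006-07-26
Weeks to add: 9
Convert to days: 9 x 7 = 63 days
Add 63 days to 2006-07-26
Result: 2006-09-27

2006-09-27


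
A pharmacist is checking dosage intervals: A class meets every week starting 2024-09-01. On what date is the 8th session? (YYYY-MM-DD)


First occurrence: 2024-09-01 (occurrence 1)
Each occurrence is 7 days after the previous.
Occurrence 8 is 7 weeks after the first.
7 weeks = 49 days
2024-09-01 + 49 days = 2024-10-20

2024-10-20


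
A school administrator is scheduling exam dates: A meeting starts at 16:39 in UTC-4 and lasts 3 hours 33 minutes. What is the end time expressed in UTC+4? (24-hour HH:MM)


Start: 16:39 in UTC-4
Step 1 - add duration:
  minutes: 39 + 33 = 72 (carry 1h)
  hours: 16 + 3 + 1 = 20
  end in UTC-4: 20:12
Step 2 - convert UTC-4 -> UTC+4:
  offset difference: 4 - (-4) = 8 hours
  20 + (8) = 28 -> mod 24 = 4
Result: 04:12 in UTC+4

04:12


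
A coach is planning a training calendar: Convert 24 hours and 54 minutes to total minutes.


Hours: 24
Extra minutes: 54
Minutes per hour: 60
Hours to minutes: 24 x 60 = 1440
Total: 1440 + 54 = 1494

1494
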